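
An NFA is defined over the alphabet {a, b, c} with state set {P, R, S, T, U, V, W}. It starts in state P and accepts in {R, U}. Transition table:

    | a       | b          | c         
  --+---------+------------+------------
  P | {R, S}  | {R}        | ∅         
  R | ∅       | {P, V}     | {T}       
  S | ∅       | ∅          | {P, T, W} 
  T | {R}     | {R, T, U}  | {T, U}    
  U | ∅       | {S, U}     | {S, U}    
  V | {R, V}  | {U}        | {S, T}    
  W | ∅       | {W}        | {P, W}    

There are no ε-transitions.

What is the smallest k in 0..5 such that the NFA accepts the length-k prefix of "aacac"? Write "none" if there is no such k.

Start in {P}.
Read 'a': P→{R, S}; now {R, S}.
None of the earlier sets intersect F, but {R, S} does.

1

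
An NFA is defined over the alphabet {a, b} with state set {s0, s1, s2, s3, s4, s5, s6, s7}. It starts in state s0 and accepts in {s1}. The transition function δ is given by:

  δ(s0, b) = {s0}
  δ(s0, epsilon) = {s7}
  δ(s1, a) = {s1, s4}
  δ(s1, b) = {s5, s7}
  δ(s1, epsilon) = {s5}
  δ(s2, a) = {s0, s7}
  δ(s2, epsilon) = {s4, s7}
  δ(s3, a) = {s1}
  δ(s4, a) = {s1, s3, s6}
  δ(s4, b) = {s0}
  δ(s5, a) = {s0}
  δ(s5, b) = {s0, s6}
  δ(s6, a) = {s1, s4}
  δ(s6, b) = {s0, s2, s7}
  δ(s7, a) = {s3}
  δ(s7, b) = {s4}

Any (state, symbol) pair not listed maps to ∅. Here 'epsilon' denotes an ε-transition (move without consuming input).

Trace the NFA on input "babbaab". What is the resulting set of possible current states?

{s0, s2, s4, s5, s6, s7}

Start: ε-closure({s0}) = {s0, s7}.
Read 'b': {s0, s7} → {s0, s4, s7}.
Read 'a': {s0, s4, s7} → {s1, s3, s5, s6}.
Read 'b': {s1, s3, s5, s6} → {s0, s2, s4, s5, s6, s7}.
Read 'b': {s0, s2, s4, s5, s6, s7} → {s0, s2, s4, s6, s7}.
Read 'a': {s0, s2, s4, s6, s7} → {s0, s1, s3, s4, s5, s6, s7}.
Read 'a': {s0, s1, s3, s4, s5, s6, s7} → {s0, s1, s3, s4, s5, s6, s7}.
Read 'b': {s0, s1, s3, s4, s5, s6, s7} → {s0, s2, s4, s5, s6, s7}.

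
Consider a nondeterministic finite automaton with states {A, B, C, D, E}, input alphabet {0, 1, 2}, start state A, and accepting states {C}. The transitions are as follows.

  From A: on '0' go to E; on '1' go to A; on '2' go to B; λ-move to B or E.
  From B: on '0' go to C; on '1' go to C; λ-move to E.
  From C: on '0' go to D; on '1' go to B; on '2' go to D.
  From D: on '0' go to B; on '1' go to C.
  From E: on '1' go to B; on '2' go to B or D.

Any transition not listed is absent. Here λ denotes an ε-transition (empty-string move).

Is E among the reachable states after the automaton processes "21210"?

No

Start: ε-closure({A}) = {A, B, E}.
Read '2': A→{B}, B→∅, E→{B, D}; union {B, D}; ε-closure = {B, D, E}.
Read '1': B→{C}, D→{C}, E→{B}; union {B, C}; ε-closure = {B, C, E}.
Read '2': B→∅, C→{D}, E→{B, D}; union {B, D}; ε-closure = {B, D, E}.
Read '1': B→{C}, D→{C}, E→{B}; union {B, C}; ε-closure = {B, C, E}.
Read '0': B→{C}, C→{D}, E→∅; now {C, D}.
State E is not in {C, D}.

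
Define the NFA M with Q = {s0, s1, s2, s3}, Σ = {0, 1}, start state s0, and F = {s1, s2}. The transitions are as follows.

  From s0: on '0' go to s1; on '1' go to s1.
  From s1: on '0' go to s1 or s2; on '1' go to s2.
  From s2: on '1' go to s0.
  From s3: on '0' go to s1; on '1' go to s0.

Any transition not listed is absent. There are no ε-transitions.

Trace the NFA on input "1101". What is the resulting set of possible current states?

∅

Start in {s0}.
Read '1': {s0} → {s1}.
Read '1': {s1} → {s2}.
Read '0': {s2} → ∅.
The set is empty and remains empty for the remaining 1 symbol.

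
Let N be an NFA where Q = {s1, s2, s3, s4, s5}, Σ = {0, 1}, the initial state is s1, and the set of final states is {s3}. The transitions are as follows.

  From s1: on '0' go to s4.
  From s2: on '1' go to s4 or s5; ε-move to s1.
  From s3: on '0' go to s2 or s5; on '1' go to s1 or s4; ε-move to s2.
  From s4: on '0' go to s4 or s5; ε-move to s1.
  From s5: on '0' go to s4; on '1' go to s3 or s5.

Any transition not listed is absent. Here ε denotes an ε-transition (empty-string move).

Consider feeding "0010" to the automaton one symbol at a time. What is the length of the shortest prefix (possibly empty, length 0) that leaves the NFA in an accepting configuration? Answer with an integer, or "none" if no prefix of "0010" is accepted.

3

Start in {s1}.
Read '0': {s1} → {s1, s4}.
Read '0': {s1, s4} → {s1, s4, s5}.
Read '1': {s1, s4, s5} → {s1, s2, s3, s5}.
None of the earlier sets intersect F, but {s1, s2, s3, s5} does.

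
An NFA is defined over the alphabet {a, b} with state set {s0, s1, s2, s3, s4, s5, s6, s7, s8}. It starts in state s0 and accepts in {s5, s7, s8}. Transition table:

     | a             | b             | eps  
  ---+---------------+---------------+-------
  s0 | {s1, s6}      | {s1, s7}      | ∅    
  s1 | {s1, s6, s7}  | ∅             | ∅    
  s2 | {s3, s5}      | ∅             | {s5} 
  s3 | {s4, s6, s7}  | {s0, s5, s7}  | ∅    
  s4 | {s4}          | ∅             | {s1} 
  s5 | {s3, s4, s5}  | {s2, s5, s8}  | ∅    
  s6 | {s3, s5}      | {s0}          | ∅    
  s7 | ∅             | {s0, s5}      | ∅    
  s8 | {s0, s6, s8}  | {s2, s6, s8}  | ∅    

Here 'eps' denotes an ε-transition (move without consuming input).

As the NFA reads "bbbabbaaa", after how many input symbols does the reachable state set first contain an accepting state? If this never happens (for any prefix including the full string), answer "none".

1

Start in {s0}.
Read 'b': {s0} → {s1, s7}.
None of the earlier sets intersect F, but {s1, s7} does.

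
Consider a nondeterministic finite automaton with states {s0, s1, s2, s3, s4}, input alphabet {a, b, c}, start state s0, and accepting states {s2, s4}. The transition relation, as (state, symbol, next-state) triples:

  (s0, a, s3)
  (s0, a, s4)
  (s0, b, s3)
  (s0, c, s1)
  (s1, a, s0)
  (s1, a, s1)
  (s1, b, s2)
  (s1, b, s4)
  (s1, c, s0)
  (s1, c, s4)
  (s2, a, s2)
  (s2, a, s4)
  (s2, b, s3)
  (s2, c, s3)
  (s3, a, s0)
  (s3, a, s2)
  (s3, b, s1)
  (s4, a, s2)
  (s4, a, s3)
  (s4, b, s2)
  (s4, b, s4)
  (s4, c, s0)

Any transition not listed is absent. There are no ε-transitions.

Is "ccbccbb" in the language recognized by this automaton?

Yes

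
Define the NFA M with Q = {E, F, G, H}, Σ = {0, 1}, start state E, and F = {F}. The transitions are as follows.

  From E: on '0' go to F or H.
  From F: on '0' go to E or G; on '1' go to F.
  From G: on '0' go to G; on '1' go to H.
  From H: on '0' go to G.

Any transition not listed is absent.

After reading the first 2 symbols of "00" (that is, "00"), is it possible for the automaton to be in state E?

Start in {E}.
Read '0': {E} → {F, H}.
Read '0': {F, H} → {E, G}.
State E is in {E, G}.

Yes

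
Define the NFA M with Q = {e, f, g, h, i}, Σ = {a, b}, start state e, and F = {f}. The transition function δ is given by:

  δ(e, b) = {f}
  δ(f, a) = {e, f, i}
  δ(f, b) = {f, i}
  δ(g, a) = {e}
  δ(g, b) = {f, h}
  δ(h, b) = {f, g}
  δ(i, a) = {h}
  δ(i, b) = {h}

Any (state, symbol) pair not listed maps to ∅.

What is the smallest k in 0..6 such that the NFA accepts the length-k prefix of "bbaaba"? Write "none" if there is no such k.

1

Start in {e}.
Read 'b': {e} → {f}.
None of the earlier sets intersect F, but {f} does.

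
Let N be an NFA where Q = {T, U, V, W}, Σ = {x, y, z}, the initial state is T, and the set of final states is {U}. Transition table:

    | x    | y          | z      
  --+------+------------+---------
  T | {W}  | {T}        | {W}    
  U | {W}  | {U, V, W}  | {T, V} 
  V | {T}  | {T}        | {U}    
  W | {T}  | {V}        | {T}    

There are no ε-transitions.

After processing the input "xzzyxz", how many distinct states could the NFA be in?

Start in {T}.
Read 'x': T→{W}; now {W}.
Read 'z': W→{T}; now {T}.
Read 'z': T→{W}; now {W}.
Read 'y': W→{V}; now {V}.
Read 'x': V→{T}; now {T}.
Read 'z': T→{W}; now {W}.
That set has 1 state.

1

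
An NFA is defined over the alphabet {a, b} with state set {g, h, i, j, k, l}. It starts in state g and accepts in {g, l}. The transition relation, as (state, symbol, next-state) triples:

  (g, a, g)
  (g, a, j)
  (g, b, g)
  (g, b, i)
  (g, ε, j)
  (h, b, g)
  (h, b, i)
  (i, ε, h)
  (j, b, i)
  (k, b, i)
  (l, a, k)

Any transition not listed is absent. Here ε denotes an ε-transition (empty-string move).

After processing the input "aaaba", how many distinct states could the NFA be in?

2

Start: ε-closure({g}) = {g, j}.
Read 'a': {g, j} → {g, j}.
Read 'a': {g, j} → {g, j}.
Read 'a': {g, j} → {g, j}.
Read 'b': {g, j} → {g, h, i, j}.
Read 'a': {g, h, i, j} → {g, j}.
That set has 2 states.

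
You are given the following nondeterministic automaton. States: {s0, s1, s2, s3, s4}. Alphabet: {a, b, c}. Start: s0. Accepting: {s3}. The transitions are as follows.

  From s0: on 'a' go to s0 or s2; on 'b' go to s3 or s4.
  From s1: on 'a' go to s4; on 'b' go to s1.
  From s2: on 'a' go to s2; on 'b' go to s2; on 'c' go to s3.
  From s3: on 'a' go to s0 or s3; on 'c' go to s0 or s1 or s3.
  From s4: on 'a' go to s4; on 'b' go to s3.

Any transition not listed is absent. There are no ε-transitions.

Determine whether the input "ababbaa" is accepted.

Yes

Start in {s0}.
Read 'a': {s0} → {s0, s2}.
Read 'b': {s0, s2} → {s2, s3, s4}.
Read 'a': {s2, s3, s4} → {s0, s2, s3, s4}.
Read 'b': {s0, s2, s3, s4} → {s2, s3, s4}.
Read 'b': {s2, s3, s4} → {s2, s3}.
Read 'a': {s2, s3} → {s0, s2, s3}.
Read 'a': {s0, s2, s3} → {s0, s2, s3}.
The final set {s0, s2, s3} contains the accepting state s3.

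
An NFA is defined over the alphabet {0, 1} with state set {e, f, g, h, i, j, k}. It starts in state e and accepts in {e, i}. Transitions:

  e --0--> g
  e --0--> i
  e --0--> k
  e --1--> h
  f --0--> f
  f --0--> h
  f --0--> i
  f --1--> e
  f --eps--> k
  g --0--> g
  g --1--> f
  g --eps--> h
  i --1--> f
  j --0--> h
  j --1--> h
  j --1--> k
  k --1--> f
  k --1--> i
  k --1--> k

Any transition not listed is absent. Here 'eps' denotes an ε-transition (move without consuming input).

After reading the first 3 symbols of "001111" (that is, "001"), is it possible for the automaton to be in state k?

Yes

Start in {e}.
Read '0': e→{g, i, k}; union {g, i, k}; ε-closure = {g, h, i, k}.
Read '0': g→{g}, h→∅, i→∅, k→∅; union {g}; ε-closure = {g, h}.
Read '1': g→{f}, h→∅; union {f}; ε-closure = {f, k}.
State k is in {f, k}.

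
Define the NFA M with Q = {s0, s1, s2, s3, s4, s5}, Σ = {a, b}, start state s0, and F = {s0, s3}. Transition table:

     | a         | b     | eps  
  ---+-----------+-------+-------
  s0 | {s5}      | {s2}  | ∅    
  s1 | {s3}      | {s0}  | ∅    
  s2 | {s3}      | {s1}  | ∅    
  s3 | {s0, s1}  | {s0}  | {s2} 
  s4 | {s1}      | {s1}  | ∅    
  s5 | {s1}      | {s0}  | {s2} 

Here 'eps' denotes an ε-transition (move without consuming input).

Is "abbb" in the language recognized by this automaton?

Start in {s0}.
Read 'a': {s0} → {s2, s5}.
Read 'b': {s2, s5} → {s0, s1}.
Read 'b': {s0, s1} → {s0, s2}.
Read 'b': {s0, s2} → {s1, s2}.
The final set {s1, s2} contains no accepting state.

No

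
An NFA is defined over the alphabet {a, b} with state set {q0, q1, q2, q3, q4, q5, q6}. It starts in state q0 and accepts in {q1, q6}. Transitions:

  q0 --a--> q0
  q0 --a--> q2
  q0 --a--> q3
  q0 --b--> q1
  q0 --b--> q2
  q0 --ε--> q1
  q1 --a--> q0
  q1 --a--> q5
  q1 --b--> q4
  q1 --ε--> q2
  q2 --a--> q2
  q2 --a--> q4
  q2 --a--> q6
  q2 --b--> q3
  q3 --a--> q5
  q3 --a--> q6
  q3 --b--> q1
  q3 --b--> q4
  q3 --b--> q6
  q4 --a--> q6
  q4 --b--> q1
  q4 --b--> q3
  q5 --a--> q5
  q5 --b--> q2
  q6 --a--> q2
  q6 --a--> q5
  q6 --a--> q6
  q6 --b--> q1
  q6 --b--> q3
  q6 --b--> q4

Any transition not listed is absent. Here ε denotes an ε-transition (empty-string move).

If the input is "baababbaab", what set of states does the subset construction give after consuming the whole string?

{q1, q2, q3, q4, q6}

Start: ε-closure({q0}) = {q0, q1, q2}.
Read 'b': {q0, q1, q2} → {q1, q2, q3, q4}.
Read 'a': {q1, q2, q3, q4} → {q0, q1, q2, q4, q5, q6}.
Read 'a': {q0, q1, q2, q4, q5, q6} → {q0, q1, q2, q3, q4, q5, q6}.
Read 'b': {q0, q1, q2, q3, q4, q5, q6} → {q1, q2, q3, q4, q6}.
Read 'a': {q1, q2, q3, q4, q6} → {q0, q1, q2, q4, q5, q6}.
Read 'b': {q0, q1, q2, q4, q5, q6} → {q1, q2, q3, q4}.
Read 'b': {q1, q2, q3, q4} → {q1, q2, q3, q4, q6}.
Read 'a': {q1, q2, q3, q4, q6} → {q0, q1, q2, q4, q5, q6}.
Read 'a': {q0, q1, q2, q4, q5, q6} → {q0, q1, q2, q3, q4, q5, q6}.
Read 'b': {q0, q1, q2, q3, q4, q5, q6} → {q1, q2, q3, q4, q6}.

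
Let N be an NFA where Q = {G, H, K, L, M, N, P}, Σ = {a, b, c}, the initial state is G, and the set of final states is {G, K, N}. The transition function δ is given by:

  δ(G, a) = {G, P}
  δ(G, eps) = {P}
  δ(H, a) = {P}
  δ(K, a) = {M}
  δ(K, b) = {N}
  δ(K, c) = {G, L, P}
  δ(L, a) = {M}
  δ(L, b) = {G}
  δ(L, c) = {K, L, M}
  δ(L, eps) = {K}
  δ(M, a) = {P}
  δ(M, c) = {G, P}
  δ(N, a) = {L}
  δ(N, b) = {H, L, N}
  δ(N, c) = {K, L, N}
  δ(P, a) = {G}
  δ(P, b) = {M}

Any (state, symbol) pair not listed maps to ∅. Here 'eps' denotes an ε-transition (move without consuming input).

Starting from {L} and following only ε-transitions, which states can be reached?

Begin with {L}.
ε-move L → K; add K.

{K, L}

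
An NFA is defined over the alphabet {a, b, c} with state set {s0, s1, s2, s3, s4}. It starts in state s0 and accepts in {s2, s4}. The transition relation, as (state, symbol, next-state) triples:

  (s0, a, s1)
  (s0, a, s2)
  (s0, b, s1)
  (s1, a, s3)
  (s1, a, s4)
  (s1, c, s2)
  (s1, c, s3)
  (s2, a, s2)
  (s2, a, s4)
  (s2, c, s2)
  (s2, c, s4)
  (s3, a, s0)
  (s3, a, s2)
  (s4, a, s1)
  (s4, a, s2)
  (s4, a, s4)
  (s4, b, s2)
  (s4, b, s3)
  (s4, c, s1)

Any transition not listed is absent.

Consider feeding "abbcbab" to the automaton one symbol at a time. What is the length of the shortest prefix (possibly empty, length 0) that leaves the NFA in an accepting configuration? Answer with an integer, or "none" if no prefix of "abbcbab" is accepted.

1

Start in {s0}.
Read 'a': s0→{s1, s2}; now {s1, s2}.
None of the earlier sets intersect F, but {s1, s2} does.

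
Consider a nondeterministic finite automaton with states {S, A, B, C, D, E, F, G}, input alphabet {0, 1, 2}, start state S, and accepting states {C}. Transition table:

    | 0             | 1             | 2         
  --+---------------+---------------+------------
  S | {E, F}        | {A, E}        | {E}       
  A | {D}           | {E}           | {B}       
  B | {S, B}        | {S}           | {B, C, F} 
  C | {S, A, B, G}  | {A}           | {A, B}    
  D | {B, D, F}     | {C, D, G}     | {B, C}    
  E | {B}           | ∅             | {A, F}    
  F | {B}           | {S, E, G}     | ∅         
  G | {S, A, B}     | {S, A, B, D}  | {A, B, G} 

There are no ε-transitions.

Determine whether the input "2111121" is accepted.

No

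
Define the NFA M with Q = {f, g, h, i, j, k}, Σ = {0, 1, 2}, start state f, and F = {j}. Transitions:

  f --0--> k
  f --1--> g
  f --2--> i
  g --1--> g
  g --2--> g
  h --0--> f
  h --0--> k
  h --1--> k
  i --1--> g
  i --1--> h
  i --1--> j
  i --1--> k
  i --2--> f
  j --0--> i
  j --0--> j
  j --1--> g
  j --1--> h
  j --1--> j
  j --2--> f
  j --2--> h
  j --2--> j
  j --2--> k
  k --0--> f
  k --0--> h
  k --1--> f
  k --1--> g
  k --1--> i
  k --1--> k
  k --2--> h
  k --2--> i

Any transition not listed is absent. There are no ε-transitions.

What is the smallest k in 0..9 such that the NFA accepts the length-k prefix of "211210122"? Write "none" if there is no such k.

2

Start in {f}.
Read '2': {f} → {i}.
Read '1': {i} → {g, h, j, k}.
None of the earlier sets intersect F, but {g, h, j, k} does.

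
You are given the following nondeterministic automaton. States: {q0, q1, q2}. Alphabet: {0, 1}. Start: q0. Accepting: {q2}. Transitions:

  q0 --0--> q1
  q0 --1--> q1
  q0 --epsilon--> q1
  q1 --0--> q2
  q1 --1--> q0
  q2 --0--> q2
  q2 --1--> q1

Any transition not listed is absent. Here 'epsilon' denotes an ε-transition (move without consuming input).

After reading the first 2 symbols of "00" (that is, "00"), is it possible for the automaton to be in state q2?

Yes

Start: ε-closure({q0}) = {q0, q1}.
Read '0': q0→{q1}, q1→{q2}; now {q1, q2}.
Read '0': q1→{q2}, q2→{q2}; now {q2}.
State q2 is in {q2}.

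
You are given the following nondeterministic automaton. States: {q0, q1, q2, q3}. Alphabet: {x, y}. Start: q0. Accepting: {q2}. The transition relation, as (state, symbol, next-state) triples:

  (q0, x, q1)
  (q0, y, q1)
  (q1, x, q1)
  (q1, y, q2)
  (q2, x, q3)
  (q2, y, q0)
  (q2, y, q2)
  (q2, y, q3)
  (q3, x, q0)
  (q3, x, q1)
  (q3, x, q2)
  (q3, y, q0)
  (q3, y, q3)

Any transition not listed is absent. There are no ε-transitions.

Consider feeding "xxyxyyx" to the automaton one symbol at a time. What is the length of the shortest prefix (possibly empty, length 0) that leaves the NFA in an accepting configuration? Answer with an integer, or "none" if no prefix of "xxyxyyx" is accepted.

Start in {q0}.
Read 'x': q0→{q1}; now {q1}.
Read 'x': q1→{q1}; now {q1}.
Read 'y': q1→{q2}; now {q2}.
None of the earlier sets intersect F, but {q2} does.

3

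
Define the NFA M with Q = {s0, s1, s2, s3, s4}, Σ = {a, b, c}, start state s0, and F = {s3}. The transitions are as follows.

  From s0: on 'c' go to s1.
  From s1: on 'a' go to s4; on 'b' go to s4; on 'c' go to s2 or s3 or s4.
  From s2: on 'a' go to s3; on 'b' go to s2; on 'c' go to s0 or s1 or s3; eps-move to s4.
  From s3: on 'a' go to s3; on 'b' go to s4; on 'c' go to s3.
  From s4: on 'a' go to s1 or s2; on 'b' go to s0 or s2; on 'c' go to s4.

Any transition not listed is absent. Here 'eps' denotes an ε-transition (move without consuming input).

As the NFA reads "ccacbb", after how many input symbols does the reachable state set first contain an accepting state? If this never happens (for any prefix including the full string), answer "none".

2

Start in {s0}.
Read 'c': s0→{s1}; now {s1}.
Read 'c': s1→{s2, s3, s4}; now {s2, s3, s4}.
None of the earlier sets intersect F, but {s2, s3, s4} does.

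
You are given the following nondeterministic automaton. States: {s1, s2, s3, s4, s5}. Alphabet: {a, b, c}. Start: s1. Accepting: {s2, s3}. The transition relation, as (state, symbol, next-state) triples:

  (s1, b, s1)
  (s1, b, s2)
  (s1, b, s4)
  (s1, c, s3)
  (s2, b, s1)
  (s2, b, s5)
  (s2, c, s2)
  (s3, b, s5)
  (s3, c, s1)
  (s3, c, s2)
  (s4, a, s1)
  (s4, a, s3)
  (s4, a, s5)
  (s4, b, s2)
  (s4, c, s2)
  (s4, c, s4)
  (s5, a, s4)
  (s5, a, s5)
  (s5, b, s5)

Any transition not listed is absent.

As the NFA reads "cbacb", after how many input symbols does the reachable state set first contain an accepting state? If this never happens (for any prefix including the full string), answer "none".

1

Start in {s1}.
Read 'c': {s1} → {s3}.
None of the earlier sets intersect F, but {s3} does.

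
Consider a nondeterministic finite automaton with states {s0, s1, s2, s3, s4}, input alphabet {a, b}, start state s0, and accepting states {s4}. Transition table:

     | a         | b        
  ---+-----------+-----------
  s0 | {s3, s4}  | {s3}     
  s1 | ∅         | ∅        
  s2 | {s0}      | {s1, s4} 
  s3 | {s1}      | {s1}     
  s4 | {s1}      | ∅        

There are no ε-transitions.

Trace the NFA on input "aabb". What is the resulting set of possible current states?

∅

Start in {s0}.
Read 'a': {s0} → {s3, s4}.
Read 'a': {s3, s4} → {s1}.
Read 'b': {s1} → ∅.
The set is empty and remains empty for the remaining 1 symbol.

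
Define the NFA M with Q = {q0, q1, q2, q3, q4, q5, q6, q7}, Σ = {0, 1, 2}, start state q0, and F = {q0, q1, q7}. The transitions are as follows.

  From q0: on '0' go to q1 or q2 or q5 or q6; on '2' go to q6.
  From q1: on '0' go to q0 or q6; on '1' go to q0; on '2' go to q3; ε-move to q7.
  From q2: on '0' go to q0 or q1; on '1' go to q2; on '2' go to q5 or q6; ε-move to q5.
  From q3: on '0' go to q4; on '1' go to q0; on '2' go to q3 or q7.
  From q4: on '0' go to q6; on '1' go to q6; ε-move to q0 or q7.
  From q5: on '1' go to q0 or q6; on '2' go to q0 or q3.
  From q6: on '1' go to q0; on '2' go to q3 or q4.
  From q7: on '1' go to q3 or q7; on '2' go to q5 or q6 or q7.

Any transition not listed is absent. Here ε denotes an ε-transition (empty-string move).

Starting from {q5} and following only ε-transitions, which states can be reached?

{q5}

Begin with {q5}.
No ε-moves leave this set, so the closure equals the set itself.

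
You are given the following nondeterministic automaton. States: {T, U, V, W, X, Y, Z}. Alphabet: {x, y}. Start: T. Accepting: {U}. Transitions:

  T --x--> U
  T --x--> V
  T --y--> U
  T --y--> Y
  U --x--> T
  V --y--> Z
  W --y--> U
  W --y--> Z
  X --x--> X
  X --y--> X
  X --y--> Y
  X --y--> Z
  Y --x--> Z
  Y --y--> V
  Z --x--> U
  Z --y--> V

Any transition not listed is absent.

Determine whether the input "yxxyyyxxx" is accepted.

Yes

Start in {T}.
Read 'y': T→{U, Y}; now {U, Y}.
Read 'x': U→{T}, Y→{Z}; now {T, Z}.
Read 'x': T→{U, V}, Z→{U}; now {U, V}.
Read 'y': U→∅, V→{Z}; now {Z}.
Read 'y': Z→{V}; now {V}.
Read 'y': V→{Z}; now {Z}.
Read 'x': Z→{U}; now {U}.
Read 'x': U→{T}; now {T}.
Read 'x': T→{U, V}; now {U, V}.
The final set {U, V} contains the accepting state U.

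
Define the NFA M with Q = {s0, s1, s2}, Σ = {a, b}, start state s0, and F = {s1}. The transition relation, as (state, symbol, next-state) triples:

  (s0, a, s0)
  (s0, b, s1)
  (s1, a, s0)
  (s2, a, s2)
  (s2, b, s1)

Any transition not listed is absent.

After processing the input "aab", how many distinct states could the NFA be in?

1

Start in {s0}.
Read 'a': {s0} → {s0}.
Read 'a': {s0} → {s0}.
Read 'b': {s0} → {s1}.
That set has 1 state.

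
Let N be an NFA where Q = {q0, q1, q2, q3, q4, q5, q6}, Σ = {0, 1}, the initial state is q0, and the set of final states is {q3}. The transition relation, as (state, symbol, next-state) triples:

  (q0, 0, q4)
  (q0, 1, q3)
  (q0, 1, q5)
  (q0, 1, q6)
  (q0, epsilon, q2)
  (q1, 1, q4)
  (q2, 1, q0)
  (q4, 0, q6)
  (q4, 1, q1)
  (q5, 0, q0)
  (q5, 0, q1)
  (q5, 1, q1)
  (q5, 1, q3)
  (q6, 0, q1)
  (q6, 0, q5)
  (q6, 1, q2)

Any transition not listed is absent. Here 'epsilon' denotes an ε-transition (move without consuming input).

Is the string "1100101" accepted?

Start: ε-closure({q0}) = {q0, q2}.
Read '1': {q0, q2} → {q0, q2, q3, q5, q6}.
Read '1': {q0, q2, q3, q5, q6} → {q0, q1, q2, q3, q5, q6}.
Read '0': {q0, q1, q2, q3, q5, q6} → {q0, q1, q2, q4, q5}.
Read '0': {q0, q1, q2, q4, q5} → {q0, q1, q2, q4, q6}.
Read '1': {q0, q1, q2, q4, q6} → {q0, q1, q2, q3, q4, q5, q6}.
Read '0': {q0, q1, q2, q3, q4, q5, q6} → {q0, q1, q2, q4, q5, q6}.
Read '1': {q0, q1, q2, q4, q5, q6} → {q0, q1, q2, q3, q4, q5, q6}.
The final set {q0, q1, q2, q3, q4, q5, q6} contains the accepting state q3.

Yes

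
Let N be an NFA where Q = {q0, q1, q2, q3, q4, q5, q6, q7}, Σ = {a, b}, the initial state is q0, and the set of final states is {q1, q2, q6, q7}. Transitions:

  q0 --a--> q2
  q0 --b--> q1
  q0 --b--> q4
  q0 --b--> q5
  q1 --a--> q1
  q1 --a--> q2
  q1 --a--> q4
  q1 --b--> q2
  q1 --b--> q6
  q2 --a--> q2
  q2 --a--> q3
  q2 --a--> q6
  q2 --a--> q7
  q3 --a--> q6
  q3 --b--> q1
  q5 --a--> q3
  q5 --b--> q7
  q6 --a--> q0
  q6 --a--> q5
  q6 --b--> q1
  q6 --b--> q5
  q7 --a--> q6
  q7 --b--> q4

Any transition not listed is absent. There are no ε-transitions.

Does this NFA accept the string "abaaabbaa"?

Start in {q0}.
Read 'a': {q0} → {q2}.
Read 'b': {q2} → ∅.
The set is empty and remains empty for the remaining 7 symbols.
The final set ∅ contains no accepting state.

No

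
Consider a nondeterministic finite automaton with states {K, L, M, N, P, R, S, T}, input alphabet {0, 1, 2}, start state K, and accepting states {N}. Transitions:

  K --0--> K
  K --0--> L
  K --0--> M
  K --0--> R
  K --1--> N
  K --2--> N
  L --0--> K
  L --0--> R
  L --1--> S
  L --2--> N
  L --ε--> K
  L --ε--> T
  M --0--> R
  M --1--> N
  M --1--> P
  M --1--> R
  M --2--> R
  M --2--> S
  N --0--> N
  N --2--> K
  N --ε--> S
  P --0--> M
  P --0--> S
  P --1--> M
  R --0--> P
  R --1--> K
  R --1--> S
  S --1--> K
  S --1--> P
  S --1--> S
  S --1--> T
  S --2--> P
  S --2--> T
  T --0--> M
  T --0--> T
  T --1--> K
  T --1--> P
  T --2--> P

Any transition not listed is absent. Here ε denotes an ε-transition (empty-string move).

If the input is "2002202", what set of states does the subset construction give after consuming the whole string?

{K, P, R, S, T}

Start in {K}.
Read '2': {K} → {N, S}.
Read '0': {N, S} → {N, S}.
Read '0': {N, S} → {N, S}.
Read '2': {N, S} → {K, P, T}.
Read '2': {K, P, T} → {N, P, S}.
Read '0': {N, P, S} → {M, N, S}.
Read '2': {M, N, S} → {K, P, R, S, T}.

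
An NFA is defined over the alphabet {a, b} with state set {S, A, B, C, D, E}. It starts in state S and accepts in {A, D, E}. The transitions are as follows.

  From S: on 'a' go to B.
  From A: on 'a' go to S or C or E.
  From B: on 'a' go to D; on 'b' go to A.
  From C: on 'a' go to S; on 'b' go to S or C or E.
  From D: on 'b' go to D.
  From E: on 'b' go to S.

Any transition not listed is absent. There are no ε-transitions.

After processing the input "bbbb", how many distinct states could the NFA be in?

0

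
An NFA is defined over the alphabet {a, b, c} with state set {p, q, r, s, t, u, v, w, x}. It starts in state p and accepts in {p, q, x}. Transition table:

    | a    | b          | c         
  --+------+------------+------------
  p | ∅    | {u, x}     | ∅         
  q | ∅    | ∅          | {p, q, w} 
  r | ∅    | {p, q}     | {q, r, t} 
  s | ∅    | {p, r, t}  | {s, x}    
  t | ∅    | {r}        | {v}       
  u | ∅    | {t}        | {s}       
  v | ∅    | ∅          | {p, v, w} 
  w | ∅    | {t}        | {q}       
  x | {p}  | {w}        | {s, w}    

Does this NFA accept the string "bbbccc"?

Start in {p}.
Read 'b': p→{u, x}; now {u, x}.
Read 'b': u→{t}, x→{w}; now {t, w}.
Read 'b': t→{r}, w→{t}; now {r, t}.
Read 'c': r→{q, r, t}, t→{v}; now {q, r, t, v}.
Read 'c': q→{p, q, w}, r→{q, r, t}, t→{v}, v→{p, v, w}; now {p, q, r, t, v, w}.
Read 'c': p→∅, q→{p, q, w}, r→{q, r, t}, t→{v}, v→{p, v, w}, w→{q}; now {p, q, r, t, v, w}.
The final set {p, q, r, t, v, w} contains the accepting states p, q.

Yes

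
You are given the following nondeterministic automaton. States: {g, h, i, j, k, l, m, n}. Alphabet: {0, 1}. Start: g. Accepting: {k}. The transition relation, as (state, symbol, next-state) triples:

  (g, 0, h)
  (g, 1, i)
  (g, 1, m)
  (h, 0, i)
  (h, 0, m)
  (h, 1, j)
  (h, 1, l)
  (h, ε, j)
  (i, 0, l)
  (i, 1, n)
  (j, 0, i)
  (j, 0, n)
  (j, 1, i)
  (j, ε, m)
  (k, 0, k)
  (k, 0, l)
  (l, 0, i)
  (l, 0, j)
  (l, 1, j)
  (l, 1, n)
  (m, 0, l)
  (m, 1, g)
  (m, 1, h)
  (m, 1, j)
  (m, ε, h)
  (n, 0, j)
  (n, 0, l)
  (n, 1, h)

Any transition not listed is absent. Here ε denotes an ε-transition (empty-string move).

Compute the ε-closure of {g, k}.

Begin with {g, k}.
No ε-moves leave this set, so the closure equals the set itself.

{g, k}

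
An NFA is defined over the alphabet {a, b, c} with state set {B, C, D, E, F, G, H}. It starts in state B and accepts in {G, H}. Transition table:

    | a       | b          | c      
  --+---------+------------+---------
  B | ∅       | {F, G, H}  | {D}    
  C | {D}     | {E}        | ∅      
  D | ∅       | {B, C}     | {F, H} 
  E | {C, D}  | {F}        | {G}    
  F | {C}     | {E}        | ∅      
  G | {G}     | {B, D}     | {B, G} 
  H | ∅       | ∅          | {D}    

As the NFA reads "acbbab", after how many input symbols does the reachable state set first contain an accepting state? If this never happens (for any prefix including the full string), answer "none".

Start in {B}.
Read 'a': B→∅; now ∅.
The set is empty and remains empty for the remaining 5 symbols.
No reachable set along the way intersects F.

none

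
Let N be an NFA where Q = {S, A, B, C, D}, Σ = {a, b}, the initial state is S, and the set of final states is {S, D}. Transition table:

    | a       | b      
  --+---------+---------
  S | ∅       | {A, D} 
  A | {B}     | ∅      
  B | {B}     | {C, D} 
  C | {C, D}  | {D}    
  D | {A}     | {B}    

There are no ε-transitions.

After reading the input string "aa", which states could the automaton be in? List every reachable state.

Start in {S}.
Read 'a': S→∅; now ∅.
The set is empty and remains empty for the remaining 1 symbol.

∅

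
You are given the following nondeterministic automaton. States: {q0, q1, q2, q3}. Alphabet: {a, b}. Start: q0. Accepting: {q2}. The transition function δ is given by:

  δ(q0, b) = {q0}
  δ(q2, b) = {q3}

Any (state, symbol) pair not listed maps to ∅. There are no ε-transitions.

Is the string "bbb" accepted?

Start in {q0}.
Read 'b': q0→{q0}; now {q0}.
Read 'b': q0→{q0}; now {q0}.
Read 'b': q0→{q0}; now {q0}.
The final set {q0} contains no accepting state.

No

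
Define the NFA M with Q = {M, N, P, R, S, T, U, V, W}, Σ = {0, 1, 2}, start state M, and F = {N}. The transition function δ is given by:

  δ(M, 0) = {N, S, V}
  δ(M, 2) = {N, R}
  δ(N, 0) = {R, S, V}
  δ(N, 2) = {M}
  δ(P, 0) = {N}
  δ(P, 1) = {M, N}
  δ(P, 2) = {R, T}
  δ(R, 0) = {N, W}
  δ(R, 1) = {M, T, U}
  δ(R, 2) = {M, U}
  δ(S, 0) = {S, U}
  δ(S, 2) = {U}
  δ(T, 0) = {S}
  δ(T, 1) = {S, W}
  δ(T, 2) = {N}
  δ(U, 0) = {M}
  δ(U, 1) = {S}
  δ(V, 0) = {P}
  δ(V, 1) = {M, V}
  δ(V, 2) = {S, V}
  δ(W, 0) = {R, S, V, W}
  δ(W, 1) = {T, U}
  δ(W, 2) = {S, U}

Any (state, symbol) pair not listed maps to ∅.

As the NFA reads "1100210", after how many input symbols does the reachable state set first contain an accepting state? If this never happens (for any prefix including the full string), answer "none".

none

Start in {M}.
Read '1': {M} → ∅.
The set is empty and remains empty for the remaining 6 symbols.
No reachable set along the way intersects F.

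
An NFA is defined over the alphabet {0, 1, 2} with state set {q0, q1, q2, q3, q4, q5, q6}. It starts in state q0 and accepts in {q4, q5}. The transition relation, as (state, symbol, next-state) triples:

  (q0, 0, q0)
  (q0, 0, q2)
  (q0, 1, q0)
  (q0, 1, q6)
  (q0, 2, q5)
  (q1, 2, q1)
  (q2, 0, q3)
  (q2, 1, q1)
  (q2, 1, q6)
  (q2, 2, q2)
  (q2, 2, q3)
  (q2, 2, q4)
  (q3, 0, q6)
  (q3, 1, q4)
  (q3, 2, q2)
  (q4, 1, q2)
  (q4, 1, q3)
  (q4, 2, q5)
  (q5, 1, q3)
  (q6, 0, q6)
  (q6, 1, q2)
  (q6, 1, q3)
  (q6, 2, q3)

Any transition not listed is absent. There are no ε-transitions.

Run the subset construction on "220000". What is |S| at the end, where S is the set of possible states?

0

Start in {q0}.
Read '2': {q0} → {q5}.
Read '2': {q5} → ∅.
The set is empty and remains empty for the remaining 4 symbols.
That set has 0 states.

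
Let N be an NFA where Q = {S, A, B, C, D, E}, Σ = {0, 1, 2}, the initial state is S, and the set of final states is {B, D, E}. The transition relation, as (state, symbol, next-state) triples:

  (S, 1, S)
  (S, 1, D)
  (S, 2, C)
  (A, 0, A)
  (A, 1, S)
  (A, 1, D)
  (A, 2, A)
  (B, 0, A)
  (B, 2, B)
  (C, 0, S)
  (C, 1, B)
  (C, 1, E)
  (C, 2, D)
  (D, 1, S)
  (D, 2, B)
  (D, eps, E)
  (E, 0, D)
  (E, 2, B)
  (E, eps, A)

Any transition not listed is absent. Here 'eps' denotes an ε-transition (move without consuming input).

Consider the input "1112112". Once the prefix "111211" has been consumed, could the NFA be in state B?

No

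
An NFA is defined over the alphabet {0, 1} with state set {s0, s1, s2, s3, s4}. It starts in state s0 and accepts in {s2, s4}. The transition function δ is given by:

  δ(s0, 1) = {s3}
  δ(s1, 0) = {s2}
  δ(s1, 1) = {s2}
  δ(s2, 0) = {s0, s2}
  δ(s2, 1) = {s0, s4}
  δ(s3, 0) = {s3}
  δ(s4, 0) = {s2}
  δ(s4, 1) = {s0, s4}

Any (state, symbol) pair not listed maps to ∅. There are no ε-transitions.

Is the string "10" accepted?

No

Start in {s0}.
Read '1': {s0} → {s3}.
Read '0': {s3} → {s3}.
The final set {s3} contains no accepting state.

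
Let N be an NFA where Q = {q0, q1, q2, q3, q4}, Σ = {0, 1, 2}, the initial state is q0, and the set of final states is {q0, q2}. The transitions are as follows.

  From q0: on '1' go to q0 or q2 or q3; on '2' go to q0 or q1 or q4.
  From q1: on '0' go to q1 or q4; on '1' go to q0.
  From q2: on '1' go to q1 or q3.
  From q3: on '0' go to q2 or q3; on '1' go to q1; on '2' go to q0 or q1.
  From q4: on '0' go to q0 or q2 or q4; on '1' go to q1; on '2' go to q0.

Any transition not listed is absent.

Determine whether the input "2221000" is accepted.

Yes

Start in {q0}.
Read '2': {q0} → {q0, q1, q4}.
Read '2': {q0, q1, q4} → {q0, q1, q4}.
Read '2': {q0, q1, q4} → {q0, q1, q4}.
Read '1': {q0, q1, q4} → {q0, q1, q2, q3}.
Read '0': {q0, q1, q2, q3} → {q1, q2, q3, q4}.
Read '0': {q1, q2, q3, q4} → {q0, q1, q2, q3, q4}.
Read '0': {q0, q1, q2, q3, q4} → {q0, q1, q2, q3, q4}.
The final set {q0, q1, q2, q3, q4} contains the accepting states q0, q2.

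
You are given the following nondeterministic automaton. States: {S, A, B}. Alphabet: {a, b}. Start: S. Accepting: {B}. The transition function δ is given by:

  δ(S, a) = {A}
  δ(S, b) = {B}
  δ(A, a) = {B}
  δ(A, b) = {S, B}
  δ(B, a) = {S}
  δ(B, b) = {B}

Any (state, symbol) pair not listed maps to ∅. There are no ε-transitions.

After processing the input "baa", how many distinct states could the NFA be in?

Start in {S}.
Read 'b': {S} → {B}.
Read 'a': {B} → {S}.
Read 'a': {S} → {A}.
That set has 1 state.

1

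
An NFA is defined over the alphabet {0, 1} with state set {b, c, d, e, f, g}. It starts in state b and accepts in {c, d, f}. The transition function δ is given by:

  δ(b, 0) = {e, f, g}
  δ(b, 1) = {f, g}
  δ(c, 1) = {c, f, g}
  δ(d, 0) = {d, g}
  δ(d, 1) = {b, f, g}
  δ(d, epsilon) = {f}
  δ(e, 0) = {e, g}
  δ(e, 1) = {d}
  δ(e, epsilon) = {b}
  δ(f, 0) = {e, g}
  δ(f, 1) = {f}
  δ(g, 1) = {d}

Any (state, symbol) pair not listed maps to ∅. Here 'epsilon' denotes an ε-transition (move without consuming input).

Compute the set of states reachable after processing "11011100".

{b, d, e, f, g}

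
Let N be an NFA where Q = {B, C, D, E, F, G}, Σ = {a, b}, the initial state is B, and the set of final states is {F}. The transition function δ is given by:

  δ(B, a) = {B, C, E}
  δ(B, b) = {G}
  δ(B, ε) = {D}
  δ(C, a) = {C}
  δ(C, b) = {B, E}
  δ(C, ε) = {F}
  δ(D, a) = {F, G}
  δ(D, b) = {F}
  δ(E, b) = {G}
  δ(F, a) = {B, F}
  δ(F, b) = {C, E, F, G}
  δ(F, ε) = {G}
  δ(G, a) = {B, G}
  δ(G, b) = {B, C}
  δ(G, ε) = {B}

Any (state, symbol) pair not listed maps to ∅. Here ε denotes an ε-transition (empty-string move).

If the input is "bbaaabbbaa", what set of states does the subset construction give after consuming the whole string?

{B, C, D, E, F, G}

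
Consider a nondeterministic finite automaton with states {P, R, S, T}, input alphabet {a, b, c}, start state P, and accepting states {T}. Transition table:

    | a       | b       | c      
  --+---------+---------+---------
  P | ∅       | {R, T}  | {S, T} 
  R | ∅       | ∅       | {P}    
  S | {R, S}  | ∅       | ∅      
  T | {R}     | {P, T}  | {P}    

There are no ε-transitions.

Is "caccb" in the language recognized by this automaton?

Yes

Start in {P}.
Read 'c': {P} → {S, T}.
Read 'a': {S, T} → {R, S}.
Read 'c': {R, S} → {P}.
Read 'c': {P} → {S, T}.
Read 'b': {S, T} → {P, T}.
The final set {P, T} contains the accepting state T.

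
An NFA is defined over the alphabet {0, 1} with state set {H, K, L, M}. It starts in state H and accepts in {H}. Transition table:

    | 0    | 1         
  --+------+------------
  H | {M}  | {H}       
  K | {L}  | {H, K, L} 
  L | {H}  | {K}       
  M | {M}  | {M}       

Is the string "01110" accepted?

Start in {H}.
Read '0': H→{M}; now {M}.
Read '1': M→{M}; now {M}.
Read '1': M→{M}; now {M}.
Read '1': M→{M}; now {M}.
Read '0': M→{M}; now {M}.
The final set {M} contains no accepting state.

No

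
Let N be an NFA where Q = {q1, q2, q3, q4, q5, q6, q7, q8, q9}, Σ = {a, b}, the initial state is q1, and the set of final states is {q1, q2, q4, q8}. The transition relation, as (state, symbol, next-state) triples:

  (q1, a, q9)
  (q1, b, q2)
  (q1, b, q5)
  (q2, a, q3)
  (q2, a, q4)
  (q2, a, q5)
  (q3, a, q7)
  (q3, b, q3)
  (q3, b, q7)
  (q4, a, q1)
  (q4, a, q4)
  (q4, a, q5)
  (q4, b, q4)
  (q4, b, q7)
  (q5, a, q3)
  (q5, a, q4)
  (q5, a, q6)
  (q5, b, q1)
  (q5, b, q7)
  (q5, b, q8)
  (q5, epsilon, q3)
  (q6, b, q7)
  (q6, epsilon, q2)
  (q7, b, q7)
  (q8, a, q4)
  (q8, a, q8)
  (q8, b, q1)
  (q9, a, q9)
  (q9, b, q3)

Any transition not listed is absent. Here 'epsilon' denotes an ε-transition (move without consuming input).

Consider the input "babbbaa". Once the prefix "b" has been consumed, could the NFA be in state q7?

No

Start in {q1}.
Read 'b': {q1} → {q2, q3, q5}.
State q7 is not in {q2, q3, q5}.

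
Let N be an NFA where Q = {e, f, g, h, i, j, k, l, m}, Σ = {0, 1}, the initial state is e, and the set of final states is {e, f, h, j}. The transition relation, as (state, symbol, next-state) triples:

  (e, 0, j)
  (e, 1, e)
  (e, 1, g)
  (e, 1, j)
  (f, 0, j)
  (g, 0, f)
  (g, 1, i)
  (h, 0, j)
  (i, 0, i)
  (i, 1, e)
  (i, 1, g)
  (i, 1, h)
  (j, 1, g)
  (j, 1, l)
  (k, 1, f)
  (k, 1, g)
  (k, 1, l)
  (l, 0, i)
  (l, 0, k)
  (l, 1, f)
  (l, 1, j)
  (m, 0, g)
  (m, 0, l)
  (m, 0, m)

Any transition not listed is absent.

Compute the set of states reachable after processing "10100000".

Start in {e}.
Read '1': e→{e, g, j}; now {e, g, j}.
Read '0': e→{j}, g→{f}, j→∅; now {f, j}.
Read '1': f→∅, j→{g, l}; now {g, l}.
Read '0': g→{f}, l→{i, k}; now {f, i, k}.
Read '0': f→{j}, i→{i}, k→∅; now {i, j}.
Read '0': i→{i}, j→∅; now {i}.
Read '0': i→{i}; now {i}.
Read '0': i→{i}; now {i}.

{i}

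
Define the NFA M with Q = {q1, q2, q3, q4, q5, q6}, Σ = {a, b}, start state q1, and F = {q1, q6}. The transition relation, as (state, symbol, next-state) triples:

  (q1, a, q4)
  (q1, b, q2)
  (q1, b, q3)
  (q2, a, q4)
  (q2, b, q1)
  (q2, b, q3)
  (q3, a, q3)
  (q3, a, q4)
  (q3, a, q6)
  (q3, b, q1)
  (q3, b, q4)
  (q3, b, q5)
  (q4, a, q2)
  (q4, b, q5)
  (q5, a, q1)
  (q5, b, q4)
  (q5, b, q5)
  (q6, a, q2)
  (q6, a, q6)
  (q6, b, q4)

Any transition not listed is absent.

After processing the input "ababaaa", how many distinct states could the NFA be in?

Start in {q1}.
Read 'a': {q1} → {q4}.
Read 'b': {q4} → {q5}.
Read 'a': {q5} → {q1}.
Read 'b': {q1} → {q2, q3}.
Read 'a': {q2, q3} → {q3, q4, q6}.
Read 'a': {q3, q4, q6} → {q2, q3, q4, q6}.
Read 'a': {q2, q3, q4, q6} → {q2, q3, q4, q6}.
That set has 4 states.

4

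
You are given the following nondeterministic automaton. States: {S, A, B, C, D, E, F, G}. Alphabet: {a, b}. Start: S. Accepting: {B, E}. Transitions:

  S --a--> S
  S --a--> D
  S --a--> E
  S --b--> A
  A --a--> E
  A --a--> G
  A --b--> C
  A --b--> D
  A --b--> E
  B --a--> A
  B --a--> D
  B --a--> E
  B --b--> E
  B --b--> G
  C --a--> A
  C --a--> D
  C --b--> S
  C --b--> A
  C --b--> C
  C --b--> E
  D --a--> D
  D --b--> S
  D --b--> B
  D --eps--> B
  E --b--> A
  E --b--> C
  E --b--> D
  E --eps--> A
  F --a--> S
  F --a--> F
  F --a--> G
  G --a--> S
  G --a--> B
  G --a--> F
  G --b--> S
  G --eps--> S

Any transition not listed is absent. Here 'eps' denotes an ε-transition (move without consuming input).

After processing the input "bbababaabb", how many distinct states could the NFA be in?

7

Start in {S}.
Read 'b': S→{A}; now {A}.
Read 'b': A→{C, D, E}; union {C, D, E}; ε-closure = {A, B, C, D, E}.
Read 'a': A→{E, G}, B→{A, D, E}, C→{A, D}, D→{D}, E→∅; union {A, D, E, G}; ε-closure = {S, A, B, D, E, G}.
Read 'b': S→{A}, A→{C, D, E}, B→{E, G}, D→{S, B}, E→{A, C, D}, G→{S}; now {S, A, B, C, D, E, G}.
Read 'a': S→{S, D, E}, A→{E, G}, B→{A, D, E}, C→{A, D}, D→{D}, E→∅, G→{S, B, F}; now {S, A, B, D, E, F, G}.
Read 'b': S→{A}, A→{C, D, E}, B→{E, G}, D→{S, B}, E→{A, C, D}, F→∅, G→{S}; now {S, A, B, C, D, E, G}.
Read 'a': S→{S, D, E}, A→{E, G}, B→{A, D, E}, C→{A, D}, D→{D}, E→∅, G→{S, B, F}; now {S, A, B, D, E, F, G}.
Read 'a': S→{S, D, E}, A→{E, G}, B→{A, D, E}, D→{D}, E→∅, F→{S, F, G}, G→{S, B, F}; now {S, A, B, D, E, F, G}.
Read 'b': S→{A}, A→{C, D, E}, B→{E, G}, D→{S, B}, E→{A, C, D}, F→∅, G→{S}; now {S, A, B, C, D, E, G}.
Read 'b': S→{A}, A→{C, D, E}, B→{E, G}, C→{S, A, C, E}, D→{S, B}, E→{A, C, D}, G→{S}; now {S, A, B, C, D, E, G}.
That set has 7 states.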